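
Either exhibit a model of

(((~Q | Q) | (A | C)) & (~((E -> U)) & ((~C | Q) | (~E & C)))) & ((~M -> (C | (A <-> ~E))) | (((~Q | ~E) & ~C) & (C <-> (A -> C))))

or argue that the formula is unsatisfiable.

A = False; Q = False; M = True; E = True; C = False; U = False

  ((~Q | Q) | (A | C)) & (~((E -> U)) & ((~C | Q) | (~E & C))) = True
    (~Q | Q) | (A | C) = True
      ~Q | Q = True
        ~Q = True
      A | C = False
    ~((E -> U)) & ((~C | Q) | (~E & C)) = True
      ~((E -> U)) = True
        E -> U = False
      (~C | Q) | (~E & C) = True
        ~C | Q = True
          ~C = True
        ~E & C = False
          ~E = False
  (~M -> (C | (A <-> ~E))) | (((~Q | ~E) & ~C) & (C <-> (A -> C))) = True
    ~M -> (C | (A <-> ~E)) = True
      ~M = False
      C | (A <-> ~E) = True
        A <-> ~E = True
          ~E = False
    ((~Q | ~E) & ~C) & (C <-> (A -> C)) = False
      (~Q | ~E) & ~C = True
        ~Q | ~E = True
          ~Q = True
          ~E = False
        ~C = True
      C <-> (A -> C) = False
        A -> C = True
Both conjuncts True, so the formula holds.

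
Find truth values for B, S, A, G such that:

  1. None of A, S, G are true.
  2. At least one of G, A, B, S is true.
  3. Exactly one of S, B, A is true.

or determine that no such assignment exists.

B: True, S: False, A: False, G: False

  (1) {A, S, G}: 0 true — none ✓
  (2) {G, A, B, S}: 1 true — at least one ✓
  (3) {S, B, A}: 1 true — exactly one ✓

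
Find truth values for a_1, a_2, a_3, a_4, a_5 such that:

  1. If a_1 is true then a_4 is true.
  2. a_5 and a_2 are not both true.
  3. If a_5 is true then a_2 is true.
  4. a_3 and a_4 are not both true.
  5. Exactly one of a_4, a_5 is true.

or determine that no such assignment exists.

a_1 = True, a_2 = True, a_3 = False, a_4 = True, a_5 = False

  (1) a_1=T ⇒ a_4: T ✓
  (2) a_5=F, a_2=T — not both ✓
  (3) a_5=F ⇒ a_2: vacuous ✓
  (4) a_3=F, a_4=T — not both ✓
  (5) {a_4, a_5}: 1 true — exactly one ✓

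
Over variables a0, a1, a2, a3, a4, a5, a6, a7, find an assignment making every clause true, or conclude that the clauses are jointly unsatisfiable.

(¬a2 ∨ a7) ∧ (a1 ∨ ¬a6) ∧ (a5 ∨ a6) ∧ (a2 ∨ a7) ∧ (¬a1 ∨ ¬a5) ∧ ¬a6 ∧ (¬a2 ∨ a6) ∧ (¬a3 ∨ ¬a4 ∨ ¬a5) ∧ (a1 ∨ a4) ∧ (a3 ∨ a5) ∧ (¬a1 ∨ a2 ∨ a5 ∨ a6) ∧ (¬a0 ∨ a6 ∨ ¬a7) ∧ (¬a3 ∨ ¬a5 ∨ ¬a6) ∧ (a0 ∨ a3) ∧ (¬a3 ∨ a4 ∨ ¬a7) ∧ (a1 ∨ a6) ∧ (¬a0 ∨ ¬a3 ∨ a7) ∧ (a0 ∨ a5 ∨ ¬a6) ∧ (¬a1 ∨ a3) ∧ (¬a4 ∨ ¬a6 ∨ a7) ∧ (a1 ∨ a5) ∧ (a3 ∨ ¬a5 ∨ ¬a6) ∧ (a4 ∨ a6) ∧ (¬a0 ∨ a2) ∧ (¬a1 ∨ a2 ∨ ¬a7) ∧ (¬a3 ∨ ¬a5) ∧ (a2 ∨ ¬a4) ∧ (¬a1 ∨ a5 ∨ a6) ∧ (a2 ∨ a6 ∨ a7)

Unsatisfiable — no assignment works.

Case a6 = True:
  Clause (¬a6) is falsified — contradiction.
Case a6 = False:
  (a5 ∨ a6) forces a5 = True.
  (¬a1 ∨ ¬a5) forces a1 = False.
  Clause (a1 ∨ a6) is falsified — contradiction.
Both cases fail, so the formula is unsatisfiable.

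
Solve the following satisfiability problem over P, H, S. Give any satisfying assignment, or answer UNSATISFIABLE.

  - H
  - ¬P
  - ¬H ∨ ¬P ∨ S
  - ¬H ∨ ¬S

Unit clause (H) forces H = True.
Unit clause (¬P) forces P = False.
In (¬H ∨ ¬S) only ¬S is left, so S = False.
Check each clause:
  (H): H holds.
  (¬P): ¬P holds.
  (¬H ∨ ¬P ∨ S): ¬P holds.
  (¬H ∨ ¬S): ¬S holds.
All clauses satisfied.

P = False, H = True, S = False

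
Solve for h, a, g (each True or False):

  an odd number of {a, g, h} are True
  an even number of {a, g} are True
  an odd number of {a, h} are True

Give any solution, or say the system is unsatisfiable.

h = True, a = False, g = False

{a, g, h}: 1 true → odd ✓
{a, g}: 0 true → even ✓
{a, h}: 1 true → odd ✓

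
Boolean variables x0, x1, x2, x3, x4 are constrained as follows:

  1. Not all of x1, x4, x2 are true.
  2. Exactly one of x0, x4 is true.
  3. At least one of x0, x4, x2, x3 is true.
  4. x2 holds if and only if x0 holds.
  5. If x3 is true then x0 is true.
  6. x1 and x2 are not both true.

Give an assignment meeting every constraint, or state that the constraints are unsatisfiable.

x0=F, x1=F, x2=F, x3=F, x4=T

  (1) {x1, x4, x2}: 1/3 true — not all ✓
  (2) {x0, x4}: 1 true — exactly one ✓
  (3) {x0, x4, x2, x3}: 1 true — at least one ✓
  (4) x2=F, x0=F — same ✓
  (5) x3=F ⇒ x0: vacuous ✓
  (6) x1=F, x2=F — not both ✓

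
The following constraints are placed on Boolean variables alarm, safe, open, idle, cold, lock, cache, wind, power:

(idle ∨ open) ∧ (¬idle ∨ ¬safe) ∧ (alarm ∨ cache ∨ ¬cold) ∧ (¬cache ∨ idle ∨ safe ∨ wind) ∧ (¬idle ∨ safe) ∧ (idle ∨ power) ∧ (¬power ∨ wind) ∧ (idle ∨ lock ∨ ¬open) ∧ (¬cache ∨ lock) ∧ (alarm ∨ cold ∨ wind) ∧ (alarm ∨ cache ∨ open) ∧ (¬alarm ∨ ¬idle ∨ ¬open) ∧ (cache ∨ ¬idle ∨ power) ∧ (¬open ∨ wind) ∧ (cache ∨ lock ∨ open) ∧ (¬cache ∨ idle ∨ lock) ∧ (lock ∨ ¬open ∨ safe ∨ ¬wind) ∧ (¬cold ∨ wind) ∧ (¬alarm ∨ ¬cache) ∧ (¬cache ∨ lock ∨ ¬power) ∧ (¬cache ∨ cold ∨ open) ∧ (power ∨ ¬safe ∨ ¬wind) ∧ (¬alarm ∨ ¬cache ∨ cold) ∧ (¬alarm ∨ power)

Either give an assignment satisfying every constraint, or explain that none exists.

Set alarm = True.
  then (¬alarm ∨ ¬cache) forces cache = False.
  then (¬alarm ∨ power) forces power = True.
  then (¬power ∨ wind) forces wind = True.
Set safe = True.
  then (¬idle ∨ ¬safe) forces idle = False.
  then (idle ∨ open) forces open = True.
  then (idle ∨ lock ∨ ¬open) forces lock = True.
Set cold = True.
All clauses satisfied.

alarm=T; safe=T; open=T; idle=F; cold=T; lock=T; cache=F; wind=T; power=T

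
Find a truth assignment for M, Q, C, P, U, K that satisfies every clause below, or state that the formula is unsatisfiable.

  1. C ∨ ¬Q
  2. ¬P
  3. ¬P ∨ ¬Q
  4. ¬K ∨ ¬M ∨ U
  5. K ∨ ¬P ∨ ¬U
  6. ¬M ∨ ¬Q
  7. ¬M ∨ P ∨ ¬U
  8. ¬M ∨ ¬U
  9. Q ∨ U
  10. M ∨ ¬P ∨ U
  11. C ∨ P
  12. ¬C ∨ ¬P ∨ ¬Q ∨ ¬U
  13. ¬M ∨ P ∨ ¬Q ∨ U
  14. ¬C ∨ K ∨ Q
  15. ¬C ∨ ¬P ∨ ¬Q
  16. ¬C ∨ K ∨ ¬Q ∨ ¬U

Unit clause (¬P) forces P = False.
In (C ∨ P) only C is left, so C = True.
Try M = True:
  (¬M ∨ ¬Q) forces Q = False.
  (¬M ∨ P ∨ ¬U) forces U = False.
  clause (Q ∨ U) is falsified — backtrack.
So M = False.
Set Q = True.
Set U = True.
  then (¬C ∨ K ∨ ¬Q ∨ ¬U) forces K = True.
All clauses satisfied.

M = False; Q = True; C = True; P = False; U = True; K = True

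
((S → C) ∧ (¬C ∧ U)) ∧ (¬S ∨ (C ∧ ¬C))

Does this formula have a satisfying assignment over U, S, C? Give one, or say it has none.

U = True; S = False; C = False

  (S → C) ∧ (¬C ∧ U) = True
    S → C = True
    ¬C ∧ U = True
      ¬C = True
  ¬S ∨ (C ∧ ¬C) = True
    ¬S = True
    C ∧ ¬C = False
      ¬C = True
Both conjuncts True, so the formula holds.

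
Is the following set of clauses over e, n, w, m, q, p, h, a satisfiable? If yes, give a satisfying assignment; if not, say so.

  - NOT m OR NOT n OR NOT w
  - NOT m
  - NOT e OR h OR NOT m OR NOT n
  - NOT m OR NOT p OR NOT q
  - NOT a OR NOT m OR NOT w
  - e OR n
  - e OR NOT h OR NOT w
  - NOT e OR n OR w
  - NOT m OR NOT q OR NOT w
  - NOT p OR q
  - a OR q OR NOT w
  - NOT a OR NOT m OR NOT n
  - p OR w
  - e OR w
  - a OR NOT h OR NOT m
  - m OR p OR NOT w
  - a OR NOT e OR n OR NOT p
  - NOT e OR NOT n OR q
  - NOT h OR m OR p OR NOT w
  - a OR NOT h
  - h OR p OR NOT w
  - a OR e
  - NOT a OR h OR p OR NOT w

Unit clause (NOT m) forces m = False.
Set e = True.
Set n = False.
  then (NOT e OR n OR w) forces w = True.
  then (m OR p OR NOT w) forces p = True.
  then (a OR NOT e OR n OR NOT p) forces a = True.
  then (NOT p OR q) forces q = True.
Set h = False.
All clauses satisfied.

e = True, n = False, w = True, m = False, q = True, p = True, h = False, a = True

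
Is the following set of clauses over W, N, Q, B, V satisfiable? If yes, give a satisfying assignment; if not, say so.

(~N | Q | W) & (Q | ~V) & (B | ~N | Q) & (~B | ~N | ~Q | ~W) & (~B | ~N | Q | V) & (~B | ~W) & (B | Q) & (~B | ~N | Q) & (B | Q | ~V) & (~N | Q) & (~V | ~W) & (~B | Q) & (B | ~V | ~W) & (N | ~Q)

Set W = False.
Try N = False:
  (N | ~Q) forces Q = False.
  (Q | ~V) forces V = False.
  (B | Q) forces B = True.
  clause (~B | Q) is falsified — backtrack.
So N = True.
  then (~N | Q | W) forces Q = True.
Set B = False.
Set V = True.
All clauses satisfied.

W: False, N: True, Q: True, B: False, V: True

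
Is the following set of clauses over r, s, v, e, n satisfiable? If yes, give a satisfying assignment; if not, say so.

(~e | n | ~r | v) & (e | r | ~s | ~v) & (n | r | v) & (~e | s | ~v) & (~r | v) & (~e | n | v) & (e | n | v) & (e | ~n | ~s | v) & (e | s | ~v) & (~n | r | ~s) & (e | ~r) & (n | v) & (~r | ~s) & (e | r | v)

Set r = False.
Set s = False.
Try v = True:
  (~e | s | ~v) forces e = False.
  clause (e | s | ~v) is falsified — backtrack.
So v = False.
  then (n | r | v) forces n = True.
  then (e | r | v) forces e = True.
All clauses satisfied.

r = False, s = False, v = False, e = True, n = True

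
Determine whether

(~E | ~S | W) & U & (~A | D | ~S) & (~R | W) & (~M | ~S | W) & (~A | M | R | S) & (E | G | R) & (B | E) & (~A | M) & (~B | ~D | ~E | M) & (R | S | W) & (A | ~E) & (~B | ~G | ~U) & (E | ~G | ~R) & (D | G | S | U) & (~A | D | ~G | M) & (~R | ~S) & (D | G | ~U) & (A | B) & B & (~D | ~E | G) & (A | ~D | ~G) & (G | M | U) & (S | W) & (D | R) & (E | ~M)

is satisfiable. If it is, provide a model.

D = True, U = True, E = False, R = True, G = False, S = False, W = True, B = True, A = False, M = False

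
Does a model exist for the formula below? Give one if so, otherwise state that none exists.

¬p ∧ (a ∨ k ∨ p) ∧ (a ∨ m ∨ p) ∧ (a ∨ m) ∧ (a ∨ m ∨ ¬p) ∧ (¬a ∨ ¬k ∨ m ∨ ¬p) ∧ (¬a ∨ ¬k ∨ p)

k = True, a = False, p = False, m = True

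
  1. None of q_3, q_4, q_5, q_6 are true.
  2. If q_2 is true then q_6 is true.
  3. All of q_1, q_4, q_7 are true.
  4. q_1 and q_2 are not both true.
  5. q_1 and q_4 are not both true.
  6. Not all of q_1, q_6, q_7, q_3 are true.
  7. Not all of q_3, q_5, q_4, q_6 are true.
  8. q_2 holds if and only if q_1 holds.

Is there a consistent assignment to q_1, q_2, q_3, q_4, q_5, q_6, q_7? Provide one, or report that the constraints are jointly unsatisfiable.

Case q_4 = True:
  Constraint (1) is violated (q_4=T) — contradiction.
Case q_4 = False:
  Constraint (3) is violated (q_4=F) — contradiction.
Both cases fail — unsatisfiable.

No satisfying assignment exists.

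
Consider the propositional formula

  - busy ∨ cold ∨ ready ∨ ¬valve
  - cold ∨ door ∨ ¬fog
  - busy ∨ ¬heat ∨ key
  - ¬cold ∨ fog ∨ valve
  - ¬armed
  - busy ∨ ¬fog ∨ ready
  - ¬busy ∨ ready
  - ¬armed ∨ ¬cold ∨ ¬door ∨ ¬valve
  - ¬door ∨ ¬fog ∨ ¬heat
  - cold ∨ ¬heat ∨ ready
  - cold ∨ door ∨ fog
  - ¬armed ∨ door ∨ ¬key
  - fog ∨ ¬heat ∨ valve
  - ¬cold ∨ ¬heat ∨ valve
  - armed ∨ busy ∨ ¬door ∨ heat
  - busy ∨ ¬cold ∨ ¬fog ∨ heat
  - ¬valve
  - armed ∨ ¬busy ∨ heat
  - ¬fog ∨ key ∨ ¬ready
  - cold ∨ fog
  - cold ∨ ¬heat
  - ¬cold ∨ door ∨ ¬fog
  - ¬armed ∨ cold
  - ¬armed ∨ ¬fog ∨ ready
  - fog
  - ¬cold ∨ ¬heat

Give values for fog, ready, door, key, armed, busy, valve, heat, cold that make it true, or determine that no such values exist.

Case door = True:
  (¬armed) forces armed = False.
  (¬valve) forces valve = False.
  (fog) forces fog = True.
  (¬door ∨ ¬fog ∨ ¬heat) forces heat = False.
  (armed ∨ busy ∨ ¬door ∨ heat) forces busy = True.
  Clause (armed ∨ ¬busy ∨ heat) is falsified — contradiction.
Case door = False:
  (¬armed) forces armed = False.
  (¬valve) forces valve = False.
  (fog) forces fog = True.
  (cold ∨ door ∨ ¬fog) forces cold = True.
  Clause (¬cold ∨ door ∨ ¬fog) is falsified — contradiction.
Both cases fail, so the formula is unsatisfiable.

The formula is unsatisfiable.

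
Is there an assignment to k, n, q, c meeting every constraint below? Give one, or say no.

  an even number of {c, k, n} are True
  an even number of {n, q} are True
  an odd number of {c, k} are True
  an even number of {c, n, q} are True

k = True, n = True, q = True, c = False

{c, k, n}: 2 true → even ✓
{n, q}: 2 true → even ✓
{c, k}: 1 true → odd ✓
{c, n, q}: 2 true → even ✓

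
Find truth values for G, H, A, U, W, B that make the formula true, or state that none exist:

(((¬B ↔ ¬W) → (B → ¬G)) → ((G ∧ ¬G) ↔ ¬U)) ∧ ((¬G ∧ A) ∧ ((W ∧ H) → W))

G=F, H=T, A=T, U=T, W=F, B=T

  ((¬B ↔ ¬W) → (B → ¬G)) → ((G ∧ ¬G) ↔ ¬U) = True
    (¬B ↔ ¬W) → (B → ¬G) = True
      ¬B ↔ ¬W = False
        ¬B = False
        ¬W = True
      B → ¬G = True
        ¬G = True
    (G ∧ ¬G) ↔ ¬U = True
      G ∧ ¬G = False
        ¬G = True
      ¬U = False
  (¬G ∧ A) ∧ ((W ∧ H) → W) = True
    ¬G ∧ A = True
      ¬G = True
    (W ∧ H) → W = True
      W ∧ H = False
Both conjuncts True, so the formula holds.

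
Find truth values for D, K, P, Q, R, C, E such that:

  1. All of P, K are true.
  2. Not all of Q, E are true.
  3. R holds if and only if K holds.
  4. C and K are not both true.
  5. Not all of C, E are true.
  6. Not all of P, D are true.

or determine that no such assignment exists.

D: False; K: True; P: True; Q: False; R: True; C: False; E: True

  (1) {P, K}: all 2 true ✓
  (2) {Q, E}: 1/2 true — not all ✓
  (3) R=T, K=T — same ✓
  (4) C=F, K=T — not both ✓
  (5) {C, E}: 1/2 true — not all ✓
  (6) {P, D}: 1/2 true — not all ✓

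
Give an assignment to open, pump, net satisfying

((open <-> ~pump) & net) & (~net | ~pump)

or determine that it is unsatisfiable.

open: True; pump: False; net: True

  (open <-> ~pump) & net = True
    open <-> ~pump = True
      ~pump = True
  ~net | ~pump = True
    ~net = False
    ~pump = True
Both conjuncts True, so the formula holds.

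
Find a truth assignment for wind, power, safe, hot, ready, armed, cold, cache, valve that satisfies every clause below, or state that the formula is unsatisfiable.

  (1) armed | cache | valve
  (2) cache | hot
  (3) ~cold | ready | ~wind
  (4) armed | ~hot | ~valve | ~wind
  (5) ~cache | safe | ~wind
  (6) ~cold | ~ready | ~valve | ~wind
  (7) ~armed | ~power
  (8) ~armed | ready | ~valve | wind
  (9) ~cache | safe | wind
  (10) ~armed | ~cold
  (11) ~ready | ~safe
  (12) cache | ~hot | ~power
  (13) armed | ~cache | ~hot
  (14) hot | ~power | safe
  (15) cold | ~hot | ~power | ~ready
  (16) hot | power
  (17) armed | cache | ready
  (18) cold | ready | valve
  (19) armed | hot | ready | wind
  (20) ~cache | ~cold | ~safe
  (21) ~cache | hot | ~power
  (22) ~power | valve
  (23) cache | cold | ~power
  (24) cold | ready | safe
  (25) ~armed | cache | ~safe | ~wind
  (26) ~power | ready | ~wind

wind = False, power = False, safe = False, hot = True, ready = True, armed = False, cold = True, cache = False, valve = True

Set wind = False.
Set power = False.
  then (hot | power) forces hot = True.
Set safe = False.
  then (~cache | safe | wind) forces cache = False.
Try ready = False:
  (armed | cache | ready) forces armed = True.
  (~armed | ready | ~valve | wind) forces valve = False.
  (~armed | ~cold) forces cold = False.
  clause (cold | ready | valve) is falsified — backtrack.
So ready = True.
Set armed = False.
  then (armed | cache | valve) forces valve = True.
Set cold = True.
All clauses satisfied.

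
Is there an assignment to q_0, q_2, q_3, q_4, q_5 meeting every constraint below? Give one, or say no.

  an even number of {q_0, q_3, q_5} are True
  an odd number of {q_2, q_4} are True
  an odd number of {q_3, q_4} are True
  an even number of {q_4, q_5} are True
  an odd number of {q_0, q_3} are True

q_0=T; q_2=F; q_3=F; q_4=T; q_5=T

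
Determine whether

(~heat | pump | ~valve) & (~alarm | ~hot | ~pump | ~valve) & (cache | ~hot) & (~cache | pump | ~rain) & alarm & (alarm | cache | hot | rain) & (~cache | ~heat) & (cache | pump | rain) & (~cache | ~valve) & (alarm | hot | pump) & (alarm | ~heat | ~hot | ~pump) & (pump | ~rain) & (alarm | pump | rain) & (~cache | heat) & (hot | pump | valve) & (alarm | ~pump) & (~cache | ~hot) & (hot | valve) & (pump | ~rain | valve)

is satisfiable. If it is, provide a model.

Unit clause (alarm) forces alarm = True.
Set valve = True.
  then (~cache | ~valve) forces cache = False.
  then (cache | ~hot) forces hot = False.
Try pump = False:
  (~heat | pump | ~valve) forces heat = False.
  (cache | pump | rain) forces rain = True.
  clause (pump | ~rain) is falsified — backtrack.
So pump = True.
Set heat = False.
Set rain = True.
All clauses satisfied.

alarm = True; valve = True; pump = True; heat = False; cache = False; hot = False; rain = True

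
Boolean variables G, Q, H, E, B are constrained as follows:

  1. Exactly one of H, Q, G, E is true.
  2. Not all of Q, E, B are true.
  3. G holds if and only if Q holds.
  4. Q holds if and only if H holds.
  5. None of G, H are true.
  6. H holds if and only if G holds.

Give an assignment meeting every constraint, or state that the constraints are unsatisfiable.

G = False, Q = False, H = False, E = True, B = True

  (1) {H, Q, G, E}: 1 true — exactly one ✓
  (2) {Q, E, B}: 2/3 true — not all ✓
  (3) G=F, Q=F — same ✓
  (4) Q=F, H=F — same ✓
  (5) {G, H}: 0 true — none ✓
  (6) H=F, G=F — same ✓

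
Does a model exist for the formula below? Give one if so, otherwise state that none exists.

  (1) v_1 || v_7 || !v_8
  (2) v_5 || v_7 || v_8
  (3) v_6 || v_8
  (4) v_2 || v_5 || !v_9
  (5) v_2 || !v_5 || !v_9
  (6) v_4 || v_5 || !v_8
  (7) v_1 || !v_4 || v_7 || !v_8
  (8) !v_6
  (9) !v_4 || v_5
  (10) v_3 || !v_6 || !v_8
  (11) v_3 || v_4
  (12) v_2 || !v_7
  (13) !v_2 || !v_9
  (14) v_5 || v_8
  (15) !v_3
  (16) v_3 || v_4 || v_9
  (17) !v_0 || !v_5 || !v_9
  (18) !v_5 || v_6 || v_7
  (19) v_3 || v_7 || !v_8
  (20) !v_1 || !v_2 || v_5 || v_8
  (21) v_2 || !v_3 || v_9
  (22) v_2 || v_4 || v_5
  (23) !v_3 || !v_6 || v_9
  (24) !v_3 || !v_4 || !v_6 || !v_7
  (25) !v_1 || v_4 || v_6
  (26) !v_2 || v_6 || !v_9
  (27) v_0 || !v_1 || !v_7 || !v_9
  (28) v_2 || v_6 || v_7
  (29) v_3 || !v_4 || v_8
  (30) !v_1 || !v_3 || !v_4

Unit clause (!v_6) forces v_6 = False.
Unit clause (!v_3) forces v_3 = False.
In (v_6 || v_8) only v_8 is left, so v_8 = True.
In (v_3 || v_4) only v_4 is left, so v_4 = True.
In (v_3 || v_7 || !v_8) only v_7 is left, so v_7 = True.
In (!v_4 || v_5) only v_5 is left, so v_5 = True.
In (v_2 || !v_7) only v_2 is left, so v_2 = True.
In (!v_2 || !v_9) only !v_9 is left, so v_9 = False.
Set v_0 = True.
Set v_1 = False.
All clauses satisfied.

v_0 = True; v_1 = False; v_2 = True; v_3 = False; v_4 = True; v_5 = True; v_6 = False; v_7 = True; v_8 = True; v_9 = False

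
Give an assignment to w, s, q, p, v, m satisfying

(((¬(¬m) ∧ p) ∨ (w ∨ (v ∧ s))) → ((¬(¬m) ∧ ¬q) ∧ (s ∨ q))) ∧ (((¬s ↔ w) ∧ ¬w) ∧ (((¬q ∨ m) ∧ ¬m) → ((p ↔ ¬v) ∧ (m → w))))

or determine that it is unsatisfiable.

w=F, s=T, q=T, p=F, v=F, m=T

  ((¬(¬m) ∧ p) ∨ (w ∨ (v ∧ s))) → ((¬(¬m) ∧ ¬q) ∧ (s ∨ q)) = True
    (¬(¬m) ∧ p) ∨ (w ∨ (v ∧ s)) = False
      ¬(¬m) ∧ p = False
        ¬(¬m) = True
          ¬m = False
      w ∨ (v ∧ s) = False
        v ∧ s = False
    (¬(¬m) ∧ ¬q) ∧ (s ∨ q) = False
      ¬(¬m) ∧ ¬q = False
        ¬(¬m) = True
          ¬m = False
        ¬q = False
      s ∨ q = True
  ((¬s ↔ w) ∧ ¬w) ∧ (((¬q ∨ m) ∧ ¬m) → ((p ↔ ¬v) ∧ (m → w))) = True
    (¬s ↔ w) ∧ ¬w = True
      ¬s ↔ w = True
        ¬s = False
      ¬w = True
    ((¬q ∨ m) ∧ ¬m) → ((p ↔ ¬v) ∧ (m → w)) = True
      (¬q ∨ m) ∧ ¬m = False
        ¬q ∨ m = True
          ¬q = False
        ¬m = False
      (p ↔ ¬v) ∧ (m → w) = False
        p ↔ ¬v = False
          ¬v = True
        m → w = False
Both conjuncts True, so the formula holds.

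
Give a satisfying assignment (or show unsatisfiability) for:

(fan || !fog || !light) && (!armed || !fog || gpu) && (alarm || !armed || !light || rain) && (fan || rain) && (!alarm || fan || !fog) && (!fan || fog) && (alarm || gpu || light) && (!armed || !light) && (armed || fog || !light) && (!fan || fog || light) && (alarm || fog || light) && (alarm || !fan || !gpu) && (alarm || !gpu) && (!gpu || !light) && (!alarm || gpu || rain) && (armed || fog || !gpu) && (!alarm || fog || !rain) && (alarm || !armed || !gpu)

gpu: True, light: False, rain: False, armed: False, fan: True, fog: True, alarm: True

Set gpu = True.
  then (alarm || !gpu) forces alarm = True.
  then (!gpu || !light) forces light = False.
Set rain = False.
  then (fan || rain) forces fan = True.
  then (!fan || fog) forces fog = True.
Set armed = False.
All clauses satisfied.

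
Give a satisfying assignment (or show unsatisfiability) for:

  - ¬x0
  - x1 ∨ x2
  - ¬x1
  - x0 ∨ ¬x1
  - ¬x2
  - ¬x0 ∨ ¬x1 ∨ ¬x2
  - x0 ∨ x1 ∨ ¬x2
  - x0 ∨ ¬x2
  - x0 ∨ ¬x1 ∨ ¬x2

Case x0 = True:
  Clause (¬x0) is falsified — contradiction.
Case x0 = False:
  (¬x1) forces x1 = False.
  (x1 ∨ x2) forces x2 = True.
  Clause (¬x2) is falsified — contradiction.
Both cases fail, so the formula is unsatisfiable.

Unsatisfiable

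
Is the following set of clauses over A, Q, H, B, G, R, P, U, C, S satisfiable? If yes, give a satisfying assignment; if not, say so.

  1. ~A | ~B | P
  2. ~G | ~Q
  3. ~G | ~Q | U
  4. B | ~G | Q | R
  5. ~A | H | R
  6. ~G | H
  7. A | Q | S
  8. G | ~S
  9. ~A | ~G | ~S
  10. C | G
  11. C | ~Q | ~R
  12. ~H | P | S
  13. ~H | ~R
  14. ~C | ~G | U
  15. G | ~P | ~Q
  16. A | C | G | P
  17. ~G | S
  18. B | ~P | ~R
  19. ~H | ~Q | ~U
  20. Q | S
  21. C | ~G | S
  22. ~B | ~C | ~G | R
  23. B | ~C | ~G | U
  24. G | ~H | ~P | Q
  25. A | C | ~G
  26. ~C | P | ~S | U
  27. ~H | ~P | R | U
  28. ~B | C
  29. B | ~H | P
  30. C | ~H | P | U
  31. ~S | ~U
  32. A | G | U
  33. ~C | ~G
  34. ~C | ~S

Set A = True.
Set Q = True.
  then (~G | ~Q) forces G = False.
  then (G | ~S) forces S = False.
  then (C | G) forces C = True.
  then (G | ~P | ~Q) forces P = False.
  then (~A | ~B | P) forces B = False.
  then (~H | P | S) forces H = False.
  then (~A | H | R) forces R = True.
Set U = True.
All clauses satisfied.

A: True; Q: True; H: False; B: False; G: False; R: True; P: False; U: True; C: True; S: False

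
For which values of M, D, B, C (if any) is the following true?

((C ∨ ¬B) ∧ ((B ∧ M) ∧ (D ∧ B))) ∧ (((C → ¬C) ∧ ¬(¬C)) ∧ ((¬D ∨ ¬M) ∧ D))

The formula is unsatisfiable.

Case C = True: the conjunct C → ¬C becomes True → ¬True = False.
Case C = False: the conjunct ¬(¬C) becomes ¬(¬False) = False.
Both cases fail — unsatisfiable.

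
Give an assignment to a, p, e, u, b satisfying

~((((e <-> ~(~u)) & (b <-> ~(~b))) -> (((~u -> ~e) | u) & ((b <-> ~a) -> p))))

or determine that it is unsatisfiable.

a: True, p: False, e: False, u: False, b: False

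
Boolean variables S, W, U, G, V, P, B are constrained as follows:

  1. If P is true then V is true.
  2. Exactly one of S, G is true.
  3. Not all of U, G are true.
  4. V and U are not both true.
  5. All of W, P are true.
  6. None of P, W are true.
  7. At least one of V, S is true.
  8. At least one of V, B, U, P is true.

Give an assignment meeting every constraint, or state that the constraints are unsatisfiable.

Case W = True:
  Constraint (6) is violated (W=T) — contradiction.
Case W = False:
  Constraint (5) is violated (W=F) — contradiction.
Both cases fail — unsatisfiable.

No satisfying assignment exists.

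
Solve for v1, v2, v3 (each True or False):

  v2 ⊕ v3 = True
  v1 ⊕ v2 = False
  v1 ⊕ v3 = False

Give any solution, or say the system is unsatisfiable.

Adding constraints 1, 2, 3 mod 2: every variable appears an even number of times on the left, so the left side is 0.
But the right sides sum to 1 (mod 2). 0 ≠ 1 — the system is inconsistent.

UNSATISFIABLE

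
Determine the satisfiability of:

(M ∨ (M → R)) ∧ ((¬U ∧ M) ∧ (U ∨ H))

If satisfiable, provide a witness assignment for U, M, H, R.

U: False, M: True, H: True, R: True

  M ∨ (M → R) = True
    M → R = True
  (¬U ∧ M) ∧ (U ∨ H) = True
    ¬U ∧ M = True
      ¬U = True
    U ∨ H = True
Both conjuncts True, so the formula holds.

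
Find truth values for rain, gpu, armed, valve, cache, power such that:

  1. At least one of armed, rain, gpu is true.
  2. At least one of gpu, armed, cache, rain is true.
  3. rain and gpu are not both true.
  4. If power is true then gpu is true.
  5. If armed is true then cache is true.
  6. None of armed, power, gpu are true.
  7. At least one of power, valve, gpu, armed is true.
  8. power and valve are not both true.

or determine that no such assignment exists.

rain = True, gpu = False, armed = False, valve = True, cache = True, power = False

  (1) {armed, rain, gpu}: 1 true — at least one ✓
  (2) {gpu, armed, cache, rain}: 2 true — at least one ✓
  (3) rain=T, gpu=F — not both ✓
  (4) power=F ⇒ gpu: vacuous ✓
  (5) armed=F ⇒ cache: vacuous ✓
  (6) {armed, power, gpu}: 0 true — none ✓
  (7) {power, valve, gpu, armed}: 1 true — at least one ✓
  (8) power=F, valve=T — not both ✓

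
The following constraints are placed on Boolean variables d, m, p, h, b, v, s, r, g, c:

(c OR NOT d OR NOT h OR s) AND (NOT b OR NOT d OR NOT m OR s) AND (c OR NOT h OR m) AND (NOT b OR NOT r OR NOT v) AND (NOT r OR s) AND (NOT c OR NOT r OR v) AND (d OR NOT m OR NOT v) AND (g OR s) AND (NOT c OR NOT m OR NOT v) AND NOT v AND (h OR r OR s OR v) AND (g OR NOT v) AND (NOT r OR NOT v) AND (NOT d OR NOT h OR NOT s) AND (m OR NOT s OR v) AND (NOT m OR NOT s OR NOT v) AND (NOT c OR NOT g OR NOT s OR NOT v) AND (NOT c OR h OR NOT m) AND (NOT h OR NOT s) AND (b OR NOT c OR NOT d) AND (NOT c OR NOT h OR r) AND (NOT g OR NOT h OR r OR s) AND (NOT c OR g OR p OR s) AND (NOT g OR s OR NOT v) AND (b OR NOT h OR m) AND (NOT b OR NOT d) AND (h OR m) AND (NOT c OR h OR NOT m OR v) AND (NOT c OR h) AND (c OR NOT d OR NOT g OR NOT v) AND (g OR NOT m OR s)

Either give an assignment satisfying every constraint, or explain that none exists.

d = False, m = True, p = False, h = False, b = True, v = False, s = True, r = False, g = True, c = False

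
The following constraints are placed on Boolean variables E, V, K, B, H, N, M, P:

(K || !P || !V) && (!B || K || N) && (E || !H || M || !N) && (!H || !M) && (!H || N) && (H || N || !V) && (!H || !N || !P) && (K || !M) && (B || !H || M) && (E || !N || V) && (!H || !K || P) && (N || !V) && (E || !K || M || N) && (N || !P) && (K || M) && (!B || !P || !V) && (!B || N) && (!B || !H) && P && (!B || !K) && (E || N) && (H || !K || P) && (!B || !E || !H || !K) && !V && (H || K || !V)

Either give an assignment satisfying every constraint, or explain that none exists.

Unit clause (P) forces P = True.
Unit clause (!V) forces V = False.
In (N || !P) only N is left, so N = True.
In (!H || !N || !P) only !H is left, so H = False.
In (E || !N || V) only E is left, so E = True.
Try K = False:
  (K || !M) forces M = False.
  clause (K || M) is falsified — backtrack.
So K = True.
  then (!B || !K) forces B = False.
Set M = True.
All clauses satisfied.

E: True, V: False, K: True, B: False, H: False, N: True, M: True, P: True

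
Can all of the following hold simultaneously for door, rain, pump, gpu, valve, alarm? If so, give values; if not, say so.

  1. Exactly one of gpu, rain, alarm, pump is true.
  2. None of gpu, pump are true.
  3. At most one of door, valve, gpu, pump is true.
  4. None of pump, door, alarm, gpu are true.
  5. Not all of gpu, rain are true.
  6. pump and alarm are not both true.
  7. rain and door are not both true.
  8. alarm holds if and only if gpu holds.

door = False; rain = True; pump = False; gpu = False; valve = True; alarm = False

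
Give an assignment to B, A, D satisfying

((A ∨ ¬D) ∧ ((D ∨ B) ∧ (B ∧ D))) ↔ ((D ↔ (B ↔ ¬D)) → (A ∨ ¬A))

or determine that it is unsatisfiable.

B: True; A: True; D: True

  ((A ∨ ¬D) ∧ ((D ∨ B) ∧ (B ∧ D))) ↔ ((D ↔ (B ↔ ¬D)) → (A ∨ ¬A)) = True
    (A ∨ ¬D) ∧ ((D ∨ B) ∧ (B ∧ D)) = True
      A ∨ ¬D = True
        ¬D = False
      (D ∨ B) ∧ (B ∧ D) = True
        D ∨ B = True
        B ∧ D = True
    (D ↔ (B ↔ ¬D)) → (A ∨ ¬A) = True
      D ↔ (B ↔ ¬D) = False
        B ↔ ¬D = False
          ¬D = False
      A ∨ ¬A = True
        ¬A = False
The formula evaluates to True.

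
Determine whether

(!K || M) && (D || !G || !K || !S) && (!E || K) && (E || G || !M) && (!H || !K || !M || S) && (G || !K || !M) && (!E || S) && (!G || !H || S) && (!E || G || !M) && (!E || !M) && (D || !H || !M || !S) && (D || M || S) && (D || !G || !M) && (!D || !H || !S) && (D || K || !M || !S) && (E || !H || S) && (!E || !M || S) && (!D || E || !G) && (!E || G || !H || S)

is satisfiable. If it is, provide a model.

M = False; G = False; D = True; S = False; E = False; H = False; K = False

Try M = True:
  (!E || !M) forces E = False.
  (E || G || !M) forces G = True.
  (D || !G || !M) forces D = True.
  clause (!D || E || !G) is falsified — backtrack.
So M = False.
  then (!K || M) forces K = False.
  then (!E || K) forces E = False.
Set G = False.
Set D = True.
Set S = False.
  then (E || !H || S) forces H = False.
All clauses satisfied.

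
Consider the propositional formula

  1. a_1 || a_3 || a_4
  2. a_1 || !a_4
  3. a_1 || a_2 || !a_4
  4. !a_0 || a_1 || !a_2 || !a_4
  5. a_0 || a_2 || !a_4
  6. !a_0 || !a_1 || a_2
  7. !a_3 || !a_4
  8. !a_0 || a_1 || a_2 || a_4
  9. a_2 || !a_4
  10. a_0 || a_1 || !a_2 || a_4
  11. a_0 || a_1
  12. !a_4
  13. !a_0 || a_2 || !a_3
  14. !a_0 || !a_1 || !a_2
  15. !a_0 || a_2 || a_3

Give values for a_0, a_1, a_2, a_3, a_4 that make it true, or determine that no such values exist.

Unit clause (!a_4) forces a_4 = False.
Set a_0 = False.
  then (a_0 || a_1) forces a_1 = True.
Set a_2 = False.
Set a_3 = True.
All clauses satisfied.

a_0=F; a_1=T; a_2=F; a_3=T; a_4=F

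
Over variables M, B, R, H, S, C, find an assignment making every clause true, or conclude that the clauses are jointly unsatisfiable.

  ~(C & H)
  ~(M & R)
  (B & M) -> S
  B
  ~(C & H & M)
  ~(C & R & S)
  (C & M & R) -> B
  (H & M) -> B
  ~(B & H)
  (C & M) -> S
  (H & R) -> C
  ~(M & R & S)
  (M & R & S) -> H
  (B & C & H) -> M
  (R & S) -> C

Unit clause (B) forces B = True.
In (~B | ~H) only ~H is left, so H = False.
Set M = False.
Set R = False.
Set S = False.
Set C = False.
All clauses satisfied.

M = False, B = True, R = False, H = False, S = False, C = False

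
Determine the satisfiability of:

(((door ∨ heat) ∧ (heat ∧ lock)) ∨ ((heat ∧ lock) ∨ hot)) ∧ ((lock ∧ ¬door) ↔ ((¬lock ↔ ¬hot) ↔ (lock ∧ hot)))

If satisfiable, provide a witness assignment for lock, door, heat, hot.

lock: True; door: False; heat: True; hot: False

  ((door ∨ heat) ∧ (heat ∧ lock)) ∨ ((heat ∧ lock) ∨ hot) = True
    (door ∨ heat) ∧ (heat ∧ lock) = True
      door ∨ heat = True
      heat ∧ lock = True
    (heat ∧ lock) ∨ hot = True
      heat ∧ lock = True
  (lock ∧ ¬door) ↔ ((¬lock ↔ ¬hot) ↔ (lock ∧ hot)) = True
    lock ∧ ¬door = True
      ¬door = True
    (¬lock ↔ ¬hot) ↔ (lock ∧ hot) = True
      ¬lock ↔ ¬hot = False
        ¬lock = False
        ¬hot = True
      lock ∧ hot = False
Both conjuncts True, so the formula holds.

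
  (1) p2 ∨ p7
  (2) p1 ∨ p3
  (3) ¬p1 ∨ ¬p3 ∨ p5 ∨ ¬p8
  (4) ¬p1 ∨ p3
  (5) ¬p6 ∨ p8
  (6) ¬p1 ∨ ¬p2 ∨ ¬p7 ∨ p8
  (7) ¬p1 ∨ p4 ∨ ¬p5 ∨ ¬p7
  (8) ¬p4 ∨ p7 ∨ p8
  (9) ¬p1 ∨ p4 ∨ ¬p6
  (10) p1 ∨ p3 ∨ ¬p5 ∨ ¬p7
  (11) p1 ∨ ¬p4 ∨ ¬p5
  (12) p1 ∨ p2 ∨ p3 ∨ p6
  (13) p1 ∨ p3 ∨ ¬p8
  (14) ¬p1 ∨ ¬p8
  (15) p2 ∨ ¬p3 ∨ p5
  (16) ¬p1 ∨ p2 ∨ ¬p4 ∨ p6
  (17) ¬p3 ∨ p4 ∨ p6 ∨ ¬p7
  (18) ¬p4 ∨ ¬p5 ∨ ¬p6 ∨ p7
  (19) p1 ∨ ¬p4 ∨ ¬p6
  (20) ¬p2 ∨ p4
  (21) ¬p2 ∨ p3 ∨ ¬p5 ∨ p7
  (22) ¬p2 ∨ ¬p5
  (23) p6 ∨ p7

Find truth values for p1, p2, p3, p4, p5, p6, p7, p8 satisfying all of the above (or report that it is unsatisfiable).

Set p1 = False.
  then (p1 ∨ p3) forces p3 = True.
Set p2 = False.
  then (p2 ∨ p7) forces p7 = True.
  then (p2 ∨ ¬p3 ∨ p5) forces p5 = True.
  then (p1 ∨ ¬p4 ∨ ¬p5) forces p4 = False.
  then (¬p3 ∨ p4 ∨ p6 ∨ ¬p7) forces p6 = True.
  then (¬p6 ∨ p8) forces p8 = True.
All clauses satisfied.

p1: False; p2: False; p3: True; p4: False; p5: True; p6: True; p7: True; p8: True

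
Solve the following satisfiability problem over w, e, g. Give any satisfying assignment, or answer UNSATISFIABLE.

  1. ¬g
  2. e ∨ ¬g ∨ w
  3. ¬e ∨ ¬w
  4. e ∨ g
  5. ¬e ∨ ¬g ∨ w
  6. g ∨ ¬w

Unit clause (¬g) forces g = False.
In (e ∨ g) only e is left, so e = True.
In (g ∨ ¬w) only ¬w is left, so w = False.
Check each clause:
  (¬g): ¬g holds.
  (e ∨ ¬g ∨ w): e holds.
  (¬e ∨ ¬w): ¬w holds.
  (e ∨ g): e holds.
  (¬e ∨ ¬g ∨ w): ¬g holds.
  (g ∨ ¬w): ¬w holds.
All clauses satisfied.

w = False; e = True; g = False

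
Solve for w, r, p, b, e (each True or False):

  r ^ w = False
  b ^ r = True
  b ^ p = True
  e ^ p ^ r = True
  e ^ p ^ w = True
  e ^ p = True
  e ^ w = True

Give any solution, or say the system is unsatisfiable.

w = False; r = False; p = False; b = True; e = True

r ^ w = F ^ F = False ✓
b ^ r = T ^ F = True ✓
b ^ p = T ^ F = True ✓
e ^ p ^ r = T ^ F ^ F = True ✓
e ^ p ^ w = T ^ F ^ F = True ✓
e ^ p = T ^ F = True ✓
e ^ w = T ^ F = True ✓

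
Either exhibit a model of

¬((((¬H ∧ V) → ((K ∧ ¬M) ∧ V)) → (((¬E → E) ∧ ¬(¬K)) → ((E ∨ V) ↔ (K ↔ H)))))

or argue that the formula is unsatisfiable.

K: True; V: True; M: False; H: False; E: True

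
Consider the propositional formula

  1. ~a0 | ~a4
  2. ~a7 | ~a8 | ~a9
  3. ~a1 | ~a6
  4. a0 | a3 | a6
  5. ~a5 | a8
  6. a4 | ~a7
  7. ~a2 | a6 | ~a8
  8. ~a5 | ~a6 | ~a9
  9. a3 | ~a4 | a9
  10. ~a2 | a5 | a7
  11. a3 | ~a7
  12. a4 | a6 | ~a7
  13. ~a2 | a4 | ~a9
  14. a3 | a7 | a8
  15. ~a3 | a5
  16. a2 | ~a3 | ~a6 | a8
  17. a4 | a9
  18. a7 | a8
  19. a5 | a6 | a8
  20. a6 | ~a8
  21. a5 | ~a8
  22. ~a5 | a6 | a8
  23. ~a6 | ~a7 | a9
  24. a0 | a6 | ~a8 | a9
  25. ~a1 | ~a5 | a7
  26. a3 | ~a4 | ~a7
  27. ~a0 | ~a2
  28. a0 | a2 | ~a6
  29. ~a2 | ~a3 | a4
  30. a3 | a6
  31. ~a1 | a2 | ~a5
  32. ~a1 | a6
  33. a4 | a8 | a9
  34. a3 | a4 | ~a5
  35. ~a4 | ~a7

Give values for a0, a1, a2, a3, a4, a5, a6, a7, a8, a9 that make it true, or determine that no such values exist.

Set a0 = False.
Try a1 = True:
  (~a1 | ~a6) forces a6 = False.
  clause (~a1 | a6) is falsified — backtrack.
So a1 = False.
Try a2 = False:
  (a0 | a2 | ~a6) forces a6 = False.
  (a0 | a3 | a6) forces a3 = True.
  (~a3 | a5) forces a5 = True.
  (~a5 | a8) forces a8 = True.
  clause (a6 | ~a8) is falsified — backtrack.
So a2 = True.
Set a3 = True.
  then (~a3 | a5) forces a5 = True.
  then (~a2 | ~a3 | a4) forces a4 = True.
  then (~a4 | ~a7) forces a7 = False.
  then (~a5 | a8) forces a8 = True.
  then (~a2 | a6 | ~a8) forces a6 = True.
  then (~a5 | ~a6 | ~a9) forces a9 = False.
All clauses satisfied.

a0 = False, a1 = False, a2 = True, a3 = True, a4 = True, a5 = True, a6 = True, a7 = False, a8 = True, a9 = False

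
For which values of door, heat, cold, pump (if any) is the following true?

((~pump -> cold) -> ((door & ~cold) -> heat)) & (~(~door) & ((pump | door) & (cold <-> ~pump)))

door: True; heat: False; cold: True; pump: False

  (~pump -> cold) -> ((door & ~cold) -> heat) = True
    ~pump -> cold = True
      ~pump = True
    (door & ~cold) -> heat = True
      door & ~cold = False
        ~cold = False
  ~(~door) & ((pump | door) & (cold <-> ~pump)) = True
    ~(~door) = True
      ~door = False
    (pump | door) & (cold <-> ~pump) = True
      pump | door = True
      cold <-> ~pump = True
        ~pump = True
Both conjuncts True, so the formula holds.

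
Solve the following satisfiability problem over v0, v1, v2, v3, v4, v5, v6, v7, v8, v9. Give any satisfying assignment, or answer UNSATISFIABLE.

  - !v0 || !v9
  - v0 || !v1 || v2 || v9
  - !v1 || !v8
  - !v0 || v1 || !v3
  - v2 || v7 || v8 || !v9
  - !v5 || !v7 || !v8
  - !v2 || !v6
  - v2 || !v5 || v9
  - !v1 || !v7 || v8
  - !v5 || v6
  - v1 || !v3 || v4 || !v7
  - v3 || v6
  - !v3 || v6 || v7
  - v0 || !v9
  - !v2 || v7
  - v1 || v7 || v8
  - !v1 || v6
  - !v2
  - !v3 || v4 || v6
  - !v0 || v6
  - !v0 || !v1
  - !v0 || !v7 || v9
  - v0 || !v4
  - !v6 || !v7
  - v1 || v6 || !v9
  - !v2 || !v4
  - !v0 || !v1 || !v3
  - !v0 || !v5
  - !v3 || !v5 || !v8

v0 = True; v1 = False; v2 = False; v3 = False; v4 = True; v5 = False; v6 = True; v7 = False; v8 = True; v9 = False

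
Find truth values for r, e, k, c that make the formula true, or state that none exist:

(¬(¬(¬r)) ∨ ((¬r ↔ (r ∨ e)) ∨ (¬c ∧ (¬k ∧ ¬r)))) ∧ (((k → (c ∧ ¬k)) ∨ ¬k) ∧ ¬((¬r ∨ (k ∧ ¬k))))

Case r = True: the conjunct ¬(¬(¬r)) ∨ ((¬r ↔ (r ∨ e)) ∨ (¬c ∧ (¬k ∧ ¬r))) becomes ¬True ∨ (False ∨ False) = False.
Case r = False: the conjunct ¬((¬r ∨ (k ∧ ¬k))) becomes ¬((True ∨ (k ∧ ¬k))) = False.
Both cases fail — unsatisfiable.

No satisfying assignment exists.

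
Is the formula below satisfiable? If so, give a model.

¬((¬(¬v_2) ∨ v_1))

v_1 = False; v_2 = False

  ¬((¬(¬v_2) ∨ v_1)) = True
    ¬(¬v_2) ∨ v_1 = False
      ¬(¬v_2) = False
        ¬v_2 = True
The formula evaluates to True.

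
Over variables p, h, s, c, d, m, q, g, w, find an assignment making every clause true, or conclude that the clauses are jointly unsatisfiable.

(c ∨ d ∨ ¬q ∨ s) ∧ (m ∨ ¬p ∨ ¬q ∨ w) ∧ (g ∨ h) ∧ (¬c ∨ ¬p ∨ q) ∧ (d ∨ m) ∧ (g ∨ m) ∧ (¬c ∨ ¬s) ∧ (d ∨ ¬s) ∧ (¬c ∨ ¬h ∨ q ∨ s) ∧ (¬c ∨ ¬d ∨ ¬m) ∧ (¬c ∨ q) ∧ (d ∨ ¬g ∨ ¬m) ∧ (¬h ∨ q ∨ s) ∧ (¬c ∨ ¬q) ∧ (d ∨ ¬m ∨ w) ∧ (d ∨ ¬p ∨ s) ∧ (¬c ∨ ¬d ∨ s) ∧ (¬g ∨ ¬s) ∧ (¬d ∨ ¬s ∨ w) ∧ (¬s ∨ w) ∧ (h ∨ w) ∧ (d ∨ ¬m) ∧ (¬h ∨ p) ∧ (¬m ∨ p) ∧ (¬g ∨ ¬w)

p=T, h=T, s=F, c=F, d=T, m=T, q=T, g=F, w=T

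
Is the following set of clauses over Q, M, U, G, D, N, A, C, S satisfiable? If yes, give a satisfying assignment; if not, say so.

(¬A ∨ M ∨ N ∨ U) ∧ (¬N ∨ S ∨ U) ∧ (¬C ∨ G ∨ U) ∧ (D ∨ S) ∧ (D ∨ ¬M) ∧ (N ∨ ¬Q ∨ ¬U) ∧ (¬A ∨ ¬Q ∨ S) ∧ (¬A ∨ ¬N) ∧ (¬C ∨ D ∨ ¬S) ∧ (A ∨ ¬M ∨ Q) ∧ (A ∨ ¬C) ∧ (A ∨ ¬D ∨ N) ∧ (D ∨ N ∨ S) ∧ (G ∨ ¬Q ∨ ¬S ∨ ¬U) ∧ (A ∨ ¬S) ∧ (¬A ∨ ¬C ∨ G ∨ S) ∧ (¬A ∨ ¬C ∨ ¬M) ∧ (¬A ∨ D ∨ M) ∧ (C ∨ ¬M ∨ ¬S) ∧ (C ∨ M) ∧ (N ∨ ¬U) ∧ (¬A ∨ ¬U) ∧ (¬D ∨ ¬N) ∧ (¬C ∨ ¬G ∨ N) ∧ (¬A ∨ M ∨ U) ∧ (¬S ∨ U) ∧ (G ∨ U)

Set Q = False.
Try M = False:
  (C ∨ M) forces C = True.
  (A ∨ ¬C) forces A = True.
  (¬A ∨ ¬N) forces N = False.
  (¬A ∨ M ∨ N ∨ U) forces U = True.
  clause (N ∨ ¬U) is falsified — backtrack.
So M = True.
  then (D ∨ ¬M) forces D = True.
  then (A ∨ ¬M ∨ Q) forces A = True.
  then (¬A ∨ ¬C ∨ ¬M) forces C = False.
  then (C ∨ ¬M ∨ ¬S) forces S = False.
  then (¬A ∨ ¬U) forces U = False.
  then (¬D ∨ ¬N) forces N = False.
  then (G ∨ U) forces G = True.
All clauses satisfied.

Q=F; M=T; U=F; G=T; D=T; N=F; A=T; C=F; S=F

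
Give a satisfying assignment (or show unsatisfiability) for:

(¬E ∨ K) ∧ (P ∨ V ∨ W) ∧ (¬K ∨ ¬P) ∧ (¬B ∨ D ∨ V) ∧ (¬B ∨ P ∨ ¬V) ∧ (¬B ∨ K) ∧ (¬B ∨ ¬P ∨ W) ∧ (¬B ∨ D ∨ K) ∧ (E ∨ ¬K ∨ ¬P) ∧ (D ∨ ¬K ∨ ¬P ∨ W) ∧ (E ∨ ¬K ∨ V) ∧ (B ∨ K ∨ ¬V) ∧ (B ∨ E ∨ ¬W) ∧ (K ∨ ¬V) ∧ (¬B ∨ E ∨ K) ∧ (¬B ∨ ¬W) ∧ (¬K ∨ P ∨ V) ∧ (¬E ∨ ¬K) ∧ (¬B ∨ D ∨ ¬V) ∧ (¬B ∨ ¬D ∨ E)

Set V = True.
  then (K ∨ ¬V) forces K = True.
  then (¬E ∨ ¬K) forces E = False.
  then (¬K ∨ ¬P) forces P = False.
  then (¬B ∨ P ∨ ¬V) forces B = False.
  then (B ∨ E ∨ ¬W) forces W = False.
Set D = False.
All clauses satisfied.

V=T, K=T, W=F, E=F, D=F, B=F, P=F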